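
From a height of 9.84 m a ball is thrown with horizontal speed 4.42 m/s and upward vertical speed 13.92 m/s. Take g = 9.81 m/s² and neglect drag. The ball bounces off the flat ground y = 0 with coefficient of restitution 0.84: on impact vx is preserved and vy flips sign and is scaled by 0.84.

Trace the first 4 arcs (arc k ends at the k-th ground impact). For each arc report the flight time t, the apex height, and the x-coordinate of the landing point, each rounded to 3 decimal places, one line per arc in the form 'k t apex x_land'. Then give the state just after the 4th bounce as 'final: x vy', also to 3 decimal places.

Arc 1: start y=9.840, vy=13.920 → t=3.424, apex=19.716, x_land=15.133, impact vy=-19.668
  bounce: vy ← 0.84·19.668 = 16.521
Arc 2: start y=0.000, vy=16.521 → t=3.368, apex=13.912, x_land=30.021, impact vy=-16.521
  bounce: vy ← 0.84·16.521 = 13.878
Arc 3: start y=0.000, vy=13.878 → t=2.829, apex=9.816, x_land=42.526, impact vy=-13.878
  bounce: vy ← 0.84·13.878 = 11.657
Arc 4: start y=0.000, vy=11.657 → t=2.377, apex=6.926, x_land=53.031, impact vy=-11.657
  bounce: vy ← 0.84·11.657 = 9.792

1 3.424 19.716 15.133
2 3.368 13.912 30.021
3 2.829 9.816 42.526
4 2.377 6.926 53.031
final: 53.031 9.792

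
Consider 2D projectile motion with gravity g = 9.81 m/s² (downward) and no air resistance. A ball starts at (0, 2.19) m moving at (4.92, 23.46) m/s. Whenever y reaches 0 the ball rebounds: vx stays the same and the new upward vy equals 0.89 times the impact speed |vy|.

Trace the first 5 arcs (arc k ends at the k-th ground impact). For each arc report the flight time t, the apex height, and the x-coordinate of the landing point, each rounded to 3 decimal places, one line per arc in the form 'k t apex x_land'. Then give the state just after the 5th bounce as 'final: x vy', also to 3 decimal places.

1 4.874 30.242 23.982
2 4.420 23.954 45.728
3 3.934 18.974 65.081
4 3.501 15.029 82.306
5 3.116 11.905 97.636
final: 97.636 13.602

Arc 1: start y=2.190, vy=23.460 → t=4.874, apex=30.242, x_land=23.982, impact vy=-24.359
  bounce: vy ← 0.89·24.359 = 21.679
Arc 2: start y=0.000, vy=21.679 → t=4.420, apex=23.954, x_land=45.728, impact vy=-21.679
  bounce: vy ← 0.89·21.679 = 19.294
Arc 3: start y=0.000, vy=19.294 → t=3.934, apex=18.974, x_land=65.081, impact vy=-19.294
  bounce: vy ← 0.89·19.294 = 17.172
Arc 4: start y=0.000, vy=17.172 → t=3.501, apex=15.029, x_land=82.306, impact vy=-17.172
  bounce: vy ← 0.89·17.172 = 15.283
Arc 5: start y=0.000, vy=15.283 → t=3.116, apex=11.905, x_land=97.636, impact vy=-15.283
  bounce: vy ← 0.89·15.283 = 13.602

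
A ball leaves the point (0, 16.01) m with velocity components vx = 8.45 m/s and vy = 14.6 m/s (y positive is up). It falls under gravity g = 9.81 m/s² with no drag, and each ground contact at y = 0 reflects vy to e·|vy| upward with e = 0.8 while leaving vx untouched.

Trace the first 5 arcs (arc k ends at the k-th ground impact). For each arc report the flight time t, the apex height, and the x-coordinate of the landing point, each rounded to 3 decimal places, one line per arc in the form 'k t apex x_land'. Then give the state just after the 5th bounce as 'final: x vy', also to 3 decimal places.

1 3.829 26.874 32.355
2 3.745 17.200 64.002
3 2.996 11.008 89.319
4 2.397 7.045 109.573
5 1.918 4.509 125.776
final: 125.776 7.524

Arc 1: start y=16.010, vy=14.600 → t=3.829, apex=26.874, x_land=32.355, impact vy=-22.962
  bounce: vy ← 0.8·22.962 = 18.370
Arc 2: start y=0.000, vy=18.370 → t=3.745, apex=17.200, x_land=64.002, impact vy=-18.370
  bounce: vy ← 0.8·18.370 = 14.696
Arc 3: start y=0.000, vy=14.696 → t=2.996, apex=11.008, x_land=89.319, impact vy=-14.696
  bounce: vy ← 0.8·14.696 = 11.757
Arc 4: start y=0.000, vy=11.757 → t=2.397, apex=7.045, x_land=109.573, impact vy=-11.757
  bounce: vy ← 0.8·11.757 = 9.405
Arc 5: start y=0.000, vy=9.405 → t=1.918, apex=4.509, x_land=125.776, impact vy=-9.405
  bounce: vy ← 0.8·9.405 = 7.524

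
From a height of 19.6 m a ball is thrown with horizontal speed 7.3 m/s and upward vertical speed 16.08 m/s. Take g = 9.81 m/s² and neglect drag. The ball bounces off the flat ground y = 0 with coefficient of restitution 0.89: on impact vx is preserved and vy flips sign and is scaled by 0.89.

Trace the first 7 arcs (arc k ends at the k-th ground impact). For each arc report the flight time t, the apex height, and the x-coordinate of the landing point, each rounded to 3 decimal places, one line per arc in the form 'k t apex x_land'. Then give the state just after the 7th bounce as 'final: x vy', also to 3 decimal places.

1 4.224 32.779 30.837
2 4.601 25.964 64.428
3 4.095 20.566 94.323
4 3.645 16.290 120.931
5 3.244 12.904 144.611
6 2.887 10.221 165.687
7 2.569 8.096 184.444
final: 184.444 11.217

Arc 1: start y=19.600, vy=16.080 → t=4.224, apex=32.779, x_land=30.837, impact vy=-25.360
  bounce: vy ← 0.89·25.360 = 22.570
Arc 2: start y=0.000, vy=22.570 → t=4.601, apex=25.964, x_land=64.428, impact vy=-22.570
  bounce: vy ← 0.89·22.570 = 20.087
Arc 3: start y=0.000, vy=20.087 → t=4.095, apex=20.566, x_land=94.323, impact vy=-20.087
  bounce: vy ← 0.89·20.087 = 17.878
Arc 4: start y=0.000, vy=17.878 → t=3.645, apex=16.290, x_land=120.931, impact vy=-17.878
  bounce: vy ← 0.89·17.878 = 15.911
Arc 5: start y=0.000, vy=15.911 → t=3.244, apex=12.904, x_land=144.611, impact vy=-15.911
  bounce: vy ← 0.89·15.911 = 14.161
Arc 6: start y=0.000, vy=14.161 → t=2.887, apex=10.221, x_land=165.687, impact vy=-14.161
  bounce: vy ← 0.89·14.161 = 12.603
Arc 7: start y=0.000, vy=12.603 → t=2.569, apex=8.096, x_land=184.444, impact vy=-12.603
  bounce: vy ← 0.89·12.603 = 11.217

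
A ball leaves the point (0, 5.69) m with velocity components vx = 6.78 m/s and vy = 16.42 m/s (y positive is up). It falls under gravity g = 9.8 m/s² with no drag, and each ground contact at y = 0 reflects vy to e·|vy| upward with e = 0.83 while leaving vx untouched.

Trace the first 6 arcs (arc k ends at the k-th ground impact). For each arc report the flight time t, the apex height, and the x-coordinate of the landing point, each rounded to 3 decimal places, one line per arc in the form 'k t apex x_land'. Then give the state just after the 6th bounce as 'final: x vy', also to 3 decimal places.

Arc 1: start y=5.690, vy=16.420 → t=3.668, apex=19.446, x_land=24.867, impact vy=-19.523
  bounce: vy ← 0.83·19.523 = 16.204
Arc 2: start y=0.000, vy=16.204 → t=3.307, apex=13.396, x_land=47.288, impact vy=-16.204
  bounce: vy ← 0.83·16.204 = 13.449
Arc 3: start y=0.000, vy=13.449 → t=2.745, apex=9.229, x_land=65.897, impact vy=-13.449
  bounce: vy ← 0.83·13.449 = 11.163
Arc 4: start y=0.000, vy=11.163 → t=2.278, apex=6.358, x_land=81.343, impact vy=-11.163
  bounce: vy ← 0.83·11.163 = 9.265
Arc 5: start y=0.000, vy=9.265 → t=1.891, apex=4.380, x_land=94.163, impact vy=-9.265
  bounce: vy ← 0.83·9.265 = 7.690
Arc 6: start y=0.000, vy=7.690 → t=1.569, apex=3.017, x_land=104.803, impact vy=-7.690
  bounce: vy ← 0.83·7.690 = 6.383

1 3.668 19.446 24.867
2 3.307 13.396 47.288
3 2.745 9.229 65.897
4 2.278 6.358 81.343
5 1.891 4.380 94.163
6 1.569 3.017 104.803
final: 104.803 6.383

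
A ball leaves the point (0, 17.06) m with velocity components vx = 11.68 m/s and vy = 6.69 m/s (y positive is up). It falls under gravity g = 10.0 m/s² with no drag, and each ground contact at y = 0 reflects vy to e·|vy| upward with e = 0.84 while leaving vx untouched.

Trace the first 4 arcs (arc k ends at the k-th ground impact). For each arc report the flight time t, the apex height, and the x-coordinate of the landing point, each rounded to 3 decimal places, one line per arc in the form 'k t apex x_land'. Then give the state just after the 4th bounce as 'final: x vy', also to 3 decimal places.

Arc 1: start y=17.060, vy=6.690 → t=2.634, apex=19.298, x_land=30.760, impact vy=-19.646
  bounce: vy ← 0.84·19.646 = 16.502
Arc 2: start y=0.000, vy=16.502 → t=3.300, apex=13.617, x_land=69.310, impact vy=-16.502
  bounce: vy ← 0.84·16.502 = 13.862
Arc 3: start y=0.000, vy=13.862 → t=2.772, apex=9.608, x_land=101.692, impact vy=-13.862
  bounce: vy ← 0.84·13.862 = 11.644
Arc 4: start y=0.000, vy=11.644 → t=2.329, apex=6.779, x_land=128.892, impact vy=-11.644
  bounce: vy ← 0.84·11.644 = 9.781

1 2.634 19.298 30.760
2 3.300 13.617 69.310
3 2.772 9.608 101.692
4 2.329 6.779 128.892
final: 128.892 9.781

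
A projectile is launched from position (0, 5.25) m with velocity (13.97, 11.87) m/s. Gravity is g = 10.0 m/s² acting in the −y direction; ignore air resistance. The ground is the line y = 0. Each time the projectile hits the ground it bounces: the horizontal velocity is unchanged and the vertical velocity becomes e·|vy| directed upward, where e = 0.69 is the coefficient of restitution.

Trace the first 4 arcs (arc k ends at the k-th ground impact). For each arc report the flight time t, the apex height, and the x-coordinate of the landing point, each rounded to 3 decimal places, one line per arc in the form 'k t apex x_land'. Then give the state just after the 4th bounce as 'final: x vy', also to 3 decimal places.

1 2.755 12.295 38.489
2 2.164 5.854 68.720
3 1.493 2.787 89.579
4 1.030 1.327 103.972
final: 103.972 3.554

Arc 1: start y=5.250, vy=11.870 → t=2.755, apex=12.295, x_land=38.489, impact vy=-15.681
  bounce: vy ← 0.69·15.681 = 10.820
Arc 2: start y=0.000, vy=10.820 → t=2.164, apex=5.854, x_land=68.720, impact vy=-10.820
  bounce: vy ← 0.69·10.820 = 7.466
Arc 3: start y=0.000, vy=7.466 → t=1.493, apex=2.787, x_land=89.579, impact vy=-7.466
  bounce: vy ← 0.69·7.466 = 5.151
Arc 4: start y=0.000, vy=5.151 → t=1.030, apex=1.327, x_land=103.972, impact vy=-5.151
  bounce: vy ← 0.69·5.151 = 3.554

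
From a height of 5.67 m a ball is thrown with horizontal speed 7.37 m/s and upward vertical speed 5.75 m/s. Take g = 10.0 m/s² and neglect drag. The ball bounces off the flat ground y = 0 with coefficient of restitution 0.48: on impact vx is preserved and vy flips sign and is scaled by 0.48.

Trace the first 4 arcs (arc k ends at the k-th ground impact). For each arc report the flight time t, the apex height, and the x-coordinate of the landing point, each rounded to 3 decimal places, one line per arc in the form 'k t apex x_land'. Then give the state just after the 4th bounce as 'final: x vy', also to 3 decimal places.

1 1.785 7.323 13.157
2 1.162 1.687 21.720
3 0.558 0.389 25.830
4 0.268 0.090 27.802
final: 27.802 0.642

Arc 1: start y=5.670, vy=5.750 → t=1.785, apex=7.323, x_land=13.157, impact vy=-12.102
  bounce: vy ← 0.48·12.102 = 5.809
Arc 2: start y=0.000, vy=5.809 → t=1.162, apex=1.687, x_land=21.720, impact vy=-5.809
  bounce: vy ← 0.48·5.809 = 2.788
Arc 3: start y=0.000, vy=2.788 → t=0.558, apex=0.389, x_land=25.830, impact vy=-2.788
  bounce: vy ← 0.48·2.788 = 1.338
Arc 4: start y=0.000, vy=1.338 → t=0.268, apex=0.090, x_land=27.802, impact vy=-1.338
  bounce: vy ← 0.48·1.338 = 0.642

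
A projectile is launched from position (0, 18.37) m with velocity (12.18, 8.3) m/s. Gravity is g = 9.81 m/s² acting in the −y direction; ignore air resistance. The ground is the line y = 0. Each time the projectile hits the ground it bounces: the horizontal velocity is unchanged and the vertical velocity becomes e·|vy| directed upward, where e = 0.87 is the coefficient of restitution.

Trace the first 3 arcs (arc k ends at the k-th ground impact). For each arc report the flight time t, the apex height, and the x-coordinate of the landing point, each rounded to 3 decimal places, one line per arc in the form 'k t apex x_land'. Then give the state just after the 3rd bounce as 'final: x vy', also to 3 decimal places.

Arc 1: start y=18.370, vy=8.300 → t=2.958, apex=21.881, x_land=36.031, impact vy=-20.720
  bounce: vy ← 0.87·20.720 = 18.026
Arc 2: start y=0.000, vy=18.026 → t=3.675, apex=16.562, x_land=80.793, impact vy=-18.026
  bounce: vy ← 0.87·18.026 = 15.683
Arc 3: start y=0.000, vy=15.683 → t=3.197, apex=12.536, x_land=119.736, impact vy=-15.683
  bounce: vy ← 0.87·15.683 = 13.644

1 2.958 21.881 36.031
2 3.675 16.562 80.793
3 3.197 12.536 119.736
final: 119.736 13.644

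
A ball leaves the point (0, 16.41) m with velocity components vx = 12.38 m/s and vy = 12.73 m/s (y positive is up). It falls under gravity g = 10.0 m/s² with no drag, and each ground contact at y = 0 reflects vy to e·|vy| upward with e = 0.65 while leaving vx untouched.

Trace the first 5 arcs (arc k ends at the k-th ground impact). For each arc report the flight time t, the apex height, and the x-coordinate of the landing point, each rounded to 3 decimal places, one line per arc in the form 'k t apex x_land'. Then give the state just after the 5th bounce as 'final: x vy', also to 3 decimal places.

Arc 1: start y=16.410, vy=12.730 → t=3.487, apex=24.513, x_land=43.171, impact vy=-22.142
  bounce: vy ← 0.65·22.142 = 14.392
Arc 2: start y=0.000, vy=14.392 → t=2.878, apex=10.357, x_land=78.806, impact vy=-14.392
  bounce: vy ← 0.65·14.392 = 9.355
Arc 3: start y=0.000, vy=9.355 → t=1.871, apex=4.376, x_land=101.968, impact vy=-9.355
  bounce: vy ← 0.65·9.355 = 6.081
Arc 4: start y=0.000, vy=6.081 → t=1.216, apex=1.849, x_land=117.024, impact vy=-6.081
  bounce: vy ← 0.65·6.081 = 3.952
Arc 5: start y=0.000, vy=3.952 → t=0.790, apex=0.781, x_land=126.810, impact vy=-3.952
  bounce: vy ← 0.65·3.952 = 2.569

1 3.487 24.513 43.171
2 2.878 10.357 78.806
3 1.871 4.376 101.968
4 1.216 1.849 117.024
5 0.790 0.781 126.810
final: 126.810 2.569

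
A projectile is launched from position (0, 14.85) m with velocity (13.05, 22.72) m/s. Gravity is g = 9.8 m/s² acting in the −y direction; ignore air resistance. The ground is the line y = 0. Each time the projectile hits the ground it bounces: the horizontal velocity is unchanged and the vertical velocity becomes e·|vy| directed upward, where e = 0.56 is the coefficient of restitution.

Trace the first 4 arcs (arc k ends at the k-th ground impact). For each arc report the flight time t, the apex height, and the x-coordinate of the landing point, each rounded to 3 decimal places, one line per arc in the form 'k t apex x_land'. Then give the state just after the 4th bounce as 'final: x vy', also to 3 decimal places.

1 5.218 41.187 68.089
2 3.247 12.916 110.464
3 1.818 4.050 134.194
4 1.018 1.270 147.483
final: 147.483 2.794

Arc 1: start y=14.850, vy=22.720 → t=5.218, apex=41.187, x_land=68.089, impact vy=-28.412
  bounce: vy ← 0.56·28.412 = 15.911
Arc 2: start y=0.000, vy=15.911 → t=3.247, apex=12.916, x_land=110.464, impact vy=-15.911
  bounce: vy ← 0.56·15.911 = 8.910
Arc 3: start y=0.000, vy=8.910 → t=1.818, apex=4.050, x_land=134.194, impact vy=-8.910
  bounce: vy ← 0.56·8.910 = 4.990
Arc 4: start y=0.000, vy=4.990 → t=1.018, apex=1.270, x_land=147.483, impact vy=-4.990
  bounce: vy ← 0.56·4.990 = 2.794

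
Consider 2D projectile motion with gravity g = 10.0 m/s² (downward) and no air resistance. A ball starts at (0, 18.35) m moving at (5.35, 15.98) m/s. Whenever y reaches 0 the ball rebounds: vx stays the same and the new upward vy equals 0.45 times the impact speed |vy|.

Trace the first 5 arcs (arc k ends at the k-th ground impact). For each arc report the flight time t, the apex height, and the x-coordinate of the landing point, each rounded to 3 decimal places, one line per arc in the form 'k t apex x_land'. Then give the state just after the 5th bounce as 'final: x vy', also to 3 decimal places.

Arc 1: start y=18.350, vy=15.980 → t=4.093, apex=31.118, x_land=21.896, impact vy=-24.947
  bounce: vy ← 0.45·24.947 = 11.226
Arc 2: start y=0.000, vy=11.226 → t=2.245, apex=6.301, x_land=33.908, impact vy=-11.226
  bounce: vy ← 0.45·11.226 = 5.052
Arc 3: start y=0.000, vy=5.052 → t=1.010, apex=1.276, x_land=39.314, impact vy=-5.052
  bounce: vy ← 0.45·5.052 = 2.273
Arc 4: start y=0.000, vy=2.273 → t=0.455, apex=0.258, x_land=41.746, impact vy=-2.273
  bounce: vy ← 0.45·2.273 = 1.023
Arc 5: start y=0.000, vy=1.023 → t=0.205, apex=0.052, x_land=42.841, impact vy=-1.023
  bounce: vy ← 0.45·1.023 = 0.460

1 4.093 31.118 21.896
2 2.245 6.301 33.908
3 1.010 1.276 39.314
4 0.455 0.258 41.746
5 0.205 0.052 42.841
final: 42.841 0.460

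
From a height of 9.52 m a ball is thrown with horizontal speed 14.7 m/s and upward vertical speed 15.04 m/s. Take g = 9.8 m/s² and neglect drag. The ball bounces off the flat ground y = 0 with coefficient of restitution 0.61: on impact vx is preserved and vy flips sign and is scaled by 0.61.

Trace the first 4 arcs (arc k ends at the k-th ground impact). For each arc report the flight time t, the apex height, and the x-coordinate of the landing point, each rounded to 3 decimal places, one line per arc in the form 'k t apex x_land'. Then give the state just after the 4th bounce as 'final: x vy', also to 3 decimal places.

1 3.608 21.061 53.036
2 2.529 7.837 90.217
3 1.543 2.916 112.897
4 0.941 1.085 126.732
final: 126.732 2.813

Arc 1: start y=9.520, vy=15.040 → t=3.608, apex=21.061, x_land=53.036, impact vy=-20.317
  bounce: vy ← 0.61·20.317 = 12.394
Arc 2: start y=0.000, vy=12.394 → t=2.529, apex=7.837, x_land=90.217, impact vy=-12.394
  bounce: vy ← 0.61·12.394 = 7.560
Arc 3: start y=0.000, vy=7.560 → t=1.543, apex=2.916, x_land=112.897, impact vy=-7.560
  bounce: vy ← 0.61·7.560 = 4.612
Arc 4: start y=0.000, vy=4.612 → t=0.941, apex=1.085, x_land=126.732, impact vy=-4.612
  bounce: vy ← 0.61·4.612 = 2.813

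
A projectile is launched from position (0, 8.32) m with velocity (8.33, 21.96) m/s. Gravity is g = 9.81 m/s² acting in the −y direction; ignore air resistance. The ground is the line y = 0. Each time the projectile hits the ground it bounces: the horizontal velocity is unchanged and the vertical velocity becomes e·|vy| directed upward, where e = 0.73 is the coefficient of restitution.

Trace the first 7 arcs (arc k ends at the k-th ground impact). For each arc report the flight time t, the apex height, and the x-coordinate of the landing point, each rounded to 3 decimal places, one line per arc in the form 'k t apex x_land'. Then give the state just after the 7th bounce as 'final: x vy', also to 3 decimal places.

1 4.828 32.899 40.220
2 3.781 17.532 71.717
3 2.760 9.343 94.710
4 2.015 4.979 111.495
5 1.471 2.653 123.748
6 1.074 1.414 132.693
7 0.784 0.753 139.222
final: 139.222 2.807

Arc 1: start y=8.320, vy=21.960 → t=4.828, apex=32.899, x_land=40.220, impact vy=-25.406
  bounce: vy ← 0.73·25.406 = 18.547
Arc 2: start y=0.000, vy=18.547 → t=3.781, apex=17.532, x_land=71.717, impact vy=-18.547
  bounce: vy ← 0.73·18.547 = 13.539
Arc 3: start y=0.000, vy=13.539 → t=2.760, apex=9.343, x_land=94.710, impact vy=-13.539
  bounce: vy ← 0.73·13.539 = 9.883
Arc 4: start y=0.000, vy=9.883 → t=2.015, apex=4.979, x_land=111.495, impact vy=-9.883
  bounce: vy ← 0.73·9.883 = 7.215
Arc 5: start y=0.000, vy=7.215 → t=1.471, apex=2.653, x_land=123.748, impact vy=-7.215
  bounce: vy ← 0.73·7.215 = 5.267
Arc 6: start y=0.000, vy=5.267 → t=1.074, apex=1.414, x_land=132.693, impact vy=-5.267
  bounce: vy ← 0.73·5.267 = 3.845
Arc 7: start y=0.000, vy=3.845 → t=0.784, apex=0.753, x_land=139.222, impact vy=-3.845
  bounce: vy ← 0.73·3.845 = 2.807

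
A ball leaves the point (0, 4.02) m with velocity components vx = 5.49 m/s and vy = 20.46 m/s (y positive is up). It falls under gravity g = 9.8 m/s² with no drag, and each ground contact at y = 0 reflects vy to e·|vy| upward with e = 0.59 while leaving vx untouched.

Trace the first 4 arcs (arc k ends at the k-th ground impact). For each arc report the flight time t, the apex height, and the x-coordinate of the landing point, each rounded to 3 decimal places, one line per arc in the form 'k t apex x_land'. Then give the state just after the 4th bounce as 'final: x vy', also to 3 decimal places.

Arc 1: start y=4.020, vy=20.460 → t=4.364, apex=25.378, x_land=23.956, impact vy=-22.303
  bounce: vy ← 0.59·22.303 = 13.159
Arc 2: start y=0.000, vy=13.159 → t=2.685, apex=8.834, x_land=38.699, impact vy=-13.159
  bounce: vy ← 0.59·13.159 = 7.764
Arc 3: start y=0.000, vy=7.764 → t=1.584, apex=3.075, x_land=47.397, impact vy=-7.764
  bounce: vy ← 0.59·7.764 = 4.580
Arc 4: start y=0.000, vy=4.580 → t=0.935, apex=1.070, x_land=52.529, impact vy=-4.580
  bounce: vy ← 0.59·4.580 = 2.702

1 4.364 25.378 23.956
2 2.685 8.834 38.699
3 1.584 3.075 47.397
4 0.935 1.070 52.529
final: 52.529 2.702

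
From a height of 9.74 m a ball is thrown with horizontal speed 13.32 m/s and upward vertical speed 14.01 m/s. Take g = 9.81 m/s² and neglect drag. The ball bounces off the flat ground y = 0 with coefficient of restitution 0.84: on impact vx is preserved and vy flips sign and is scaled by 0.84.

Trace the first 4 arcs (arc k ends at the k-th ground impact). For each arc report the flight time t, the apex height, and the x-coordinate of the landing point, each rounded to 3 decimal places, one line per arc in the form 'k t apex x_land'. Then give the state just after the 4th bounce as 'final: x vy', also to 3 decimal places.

1 3.434 19.744 45.747
2 3.371 13.931 90.643
3 2.831 9.830 128.356
4 2.378 6.936 160.035
final: 160.035 9.799

Arc 1: start y=9.740, vy=14.010 → t=3.434, apex=19.744, x_land=45.747, impact vy=-19.682
  bounce: vy ← 0.84·19.682 = 16.533
Arc 2: start y=0.000, vy=16.533 → t=3.371, apex=13.931, x_land=90.643, impact vy=-16.533
  bounce: vy ← 0.84·16.533 = 13.888
Arc 3: start y=0.000, vy=13.888 → t=2.831, apex=9.830, x_land=128.356, impact vy=-13.888
  bounce: vy ← 0.84·13.888 = 11.666
Arc 4: start y=0.000, vy=11.666 → t=2.378, apex=6.936, x_land=160.035, impact vy=-11.666
  bounce: vy ← 0.84·11.666 = 9.799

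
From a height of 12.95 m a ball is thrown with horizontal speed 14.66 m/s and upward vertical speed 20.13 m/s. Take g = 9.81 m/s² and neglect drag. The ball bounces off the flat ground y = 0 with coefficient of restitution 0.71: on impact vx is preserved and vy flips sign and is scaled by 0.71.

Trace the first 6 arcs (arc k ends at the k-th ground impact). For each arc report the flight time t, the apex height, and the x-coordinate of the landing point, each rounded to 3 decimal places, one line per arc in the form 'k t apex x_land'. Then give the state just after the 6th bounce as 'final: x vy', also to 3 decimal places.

Arc 1: start y=12.950, vy=20.130 → t=4.669, apex=33.603, x_land=68.453, impact vy=-25.677
  bounce: vy ← 0.71·25.677 = 18.230
Arc 2: start y=0.000, vy=18.230 → t=3.717, apex=16.939, x_land=122.940, impact vy=-18.230
  bounce: vy ← 0.71·18.230 = 12.944
Arc 3: start y=0.000, vy=12.944 → t=2.639, apex=8.539, x_land=161.626, impact vy=-12.944
  bounce: vy ← 0.71·12.944 = 9.190
Arc 4: start y=0.000, vy=9.190 → t=1.874, apex=4.305, x_land=189.093, impact vy=-9.190
  bounce: vy ← 0.71·9.190 = 6.525
Arc 5: start y=0.000, vy=6.525 → t=1.330, apex=2.170, x_land=208.595, impact vy=-6.525
  bounce: vy ← 0.71·6.525 = 4.633
Arc 6: start y=0.000, vy=4.633 → t=0.944, apex=1.094, x_land=222.441, impact vy=-4.633
  bounce: vy ← 0.71·4.633 = 3.289

1 4.669 33.603 68.453
2 3.717 16.939 122.940
3 2.639 8.539 161.626
4 1.874 4.305 189.093
5 1.330 2.170 208.595
6 0.944 1.094 222.441
final: 222.441 3.289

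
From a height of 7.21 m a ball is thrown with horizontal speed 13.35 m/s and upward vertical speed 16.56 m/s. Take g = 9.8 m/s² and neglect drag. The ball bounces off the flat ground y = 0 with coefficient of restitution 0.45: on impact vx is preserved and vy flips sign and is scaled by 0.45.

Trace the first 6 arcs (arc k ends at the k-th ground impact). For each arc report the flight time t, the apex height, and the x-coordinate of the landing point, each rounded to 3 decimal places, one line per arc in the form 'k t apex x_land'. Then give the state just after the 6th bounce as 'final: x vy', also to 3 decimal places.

1 3.770 21.202 50.328
2 1.872 4.293 75.321
3 0.842 0.869 86.567
4 0.379 0.176 91.628
5 0.171 0.036 93.906
6 0.077 0.007 94.931
final: 94.931 0.169

Arc 1: start y=7.210, vy=16.560 → t=3.770, apex=21.202, x_land=50.328, impact vy=-20.385
  bounce: vy ← 0.45·20.385 = 9.173
Arc 2: start y=0.000, vy=9.173 → t=1.872, apex=4.293, x_land=75.321, impact vy=-9.173
  bounce: vy ← 0.45·9.173 = 4.128
Arc 3: start y=0.000, vy=4.128 → t=0.842, apex=0.869, x_land=86.567, impact vy=-4.128
  bounce: vy ← 0.45·4.128 = 1.858
Arc 4: start y=0.000, vy=1.858 → t=0.379, apex=0.176, x_land=91.628, impact vy=-1.858
  bounce: vy ← 0.45·1.858 = 0.836
Arc 5: start y=0.000, vy=0.836 → t=0.171, apex=0.036, x_land=93.906, impact vy=-0.836
  bounce: vy ← 0.45·0.836 = 0.376
Arc 6: start y=0.000, vy=0.376 → t=0.077, apex=0.007, x_land=94.931, impact vy=-0.376
  bounce: vy ← 0.45·0.376 = 0.169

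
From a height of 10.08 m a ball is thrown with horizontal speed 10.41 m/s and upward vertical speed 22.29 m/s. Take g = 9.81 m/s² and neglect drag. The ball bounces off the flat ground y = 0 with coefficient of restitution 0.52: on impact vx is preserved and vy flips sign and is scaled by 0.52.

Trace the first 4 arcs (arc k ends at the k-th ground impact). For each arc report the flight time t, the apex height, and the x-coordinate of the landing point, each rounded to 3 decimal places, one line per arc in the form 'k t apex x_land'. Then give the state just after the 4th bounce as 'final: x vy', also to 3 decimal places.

Arc 1: start y=10.080, vy=22.290 → t=4.959, apex=35.403, x_land=51.621, impact vy=-26.356
  bounce: vy ← 0.52·26.356 = 13.705
Arc 2: start y=0.000, vy=13.705 → t=2.794, apex=9.573, x_land=80.707, impact vy=-13.705
  bounce: vy ← 0.52·13.705 = 7.127
Arc 3: start y=0.000, vy=7.127 → t=1.453, apex=2.589, x_land=95.832, impact vy=-7.127
  bounce: vy ← 0.52·7.127 = 3.706
Arc 4: start y=0.000, vy=3.706 → t=0.756, apex=0.700, x_land=103.697, impact vy=-3.706
  bounce: vy ← 0.52·3.706 = 1.927

1 4.959 35.403 51.621
2 2.794 9.573 80.707
3 1.453 2.589 95.832
4 0.756 0.700 103.697
final: 103.697 1.927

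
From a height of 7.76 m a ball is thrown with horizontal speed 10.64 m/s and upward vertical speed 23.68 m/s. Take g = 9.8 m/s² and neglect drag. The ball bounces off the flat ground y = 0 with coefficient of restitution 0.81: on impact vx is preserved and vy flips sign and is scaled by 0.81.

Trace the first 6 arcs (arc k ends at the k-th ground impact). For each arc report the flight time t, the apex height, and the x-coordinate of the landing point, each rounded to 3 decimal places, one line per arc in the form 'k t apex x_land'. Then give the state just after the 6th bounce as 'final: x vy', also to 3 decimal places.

Arc 1: start y=7.760, vy=23.680 → t=5.141, apex=36.369, x_land=54.697, impact vy=-26.699
  bounce: vy ← 0.81·26.699 = 21.626
Arc 2: start y=0.000, vy=21.626 → t=4.414, apex=23.862, x_land=101.657, impact vy=-21.626
  bounce: vy ← 0.81·21.626 = 17.517
Arc 3: start y=0.000, vy=17.517 → t=3.575, apex=15.656, x_land=139.694, impact vy=-17.517
  bounce: vy ← 0.81·17.517 = 14.189
Arc 4: start y=0.000, vy=14.189 → t=2.896, apex=10.272, x_land=170.505, impact vy=-14.189
  bounce: vy ← 0.81·14.189 = 11.493
Arc 5: start y=0.000, vy=11.493 → t=2.346, apex=6.739, x_land=195.461, impact vy=-11.493
  bounce: vy ← 0.81·11.493 = 9.309
Arc 6: start y=0.000, vy=9.309 → t=1.900, apex=4.422, x_land=215.676, impact vy=-9.309
  bounce: vy ← 0.81·9.309 = 7.541

1 5.141 36.369 54.697
2 4.414 23.862 101.657
3 3.575 15.656 139.694
4 2.896 10.272 170.505
5 2.346 6.739 195.461
6 1.900 4.422 215.676
final: 215.676 7.541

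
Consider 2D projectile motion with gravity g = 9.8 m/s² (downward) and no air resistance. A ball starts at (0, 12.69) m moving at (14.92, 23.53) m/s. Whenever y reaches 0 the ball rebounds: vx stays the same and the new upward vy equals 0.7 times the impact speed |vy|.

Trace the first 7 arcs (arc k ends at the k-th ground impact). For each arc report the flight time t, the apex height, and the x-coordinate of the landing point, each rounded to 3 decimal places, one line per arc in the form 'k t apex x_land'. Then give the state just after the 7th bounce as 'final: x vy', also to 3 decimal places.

Arc 1: start y=12.690, vy=23.530 → t=5.291, apex=40.938, x_land=78.949, impact vy=-28.326
  bounce: vy ← 0.7·28.326 = 19.828
Arc 2: start y=0.000, vy=19.828 → t=4.047, apex=20.060, x_land=139.324, impact vy=-19.828
  bounce: vy ← 0.7·19.828 = 13.880
Arc 3: start y=0.000, vy=13.880 → t=2.833, apex=9.829, x_land=181.587, impact vy=-13.880
  bounce: vy ← 0.7·13.880 = 9.716
Arc 4: start y=0.000, vy=9.716 → t=1.983, apex=4.816, x_land=211.171, impact vy=-9.716
  bounce: vy ← 0.7·9.716 = 6.801
Arc 5: start y=0.000, vy=6.801 → t=1.388, apex=2.360, x_land=231.880, impact vy=-6.801
  bounce: vy ← 0.7·6.801 = 4.761
Arc 6: start y=0.000, vy=4.761 → t=0.972, apex=1.156, x_land=246.377, impact vy=-4.761
  bounce: vy ← 0.7·4.761 = 3.333
Arc 7: start y=0.000, vy=3.333 → t=0.680, apex=0.567, x_land=256.524, impact vy=-3.333
  bounce: vy ← 0.7·3.333 = 2.333

1 5.291 40.938 78.949
2 4.047 20.060 139.324
3 2.833 9.829 181.587
4 1.983 4.816 211.171
5 1.388 2.360 231.880
6 0.972 1.156 246.377
7 0.680 0.567 256.524
final: 256.524 2.333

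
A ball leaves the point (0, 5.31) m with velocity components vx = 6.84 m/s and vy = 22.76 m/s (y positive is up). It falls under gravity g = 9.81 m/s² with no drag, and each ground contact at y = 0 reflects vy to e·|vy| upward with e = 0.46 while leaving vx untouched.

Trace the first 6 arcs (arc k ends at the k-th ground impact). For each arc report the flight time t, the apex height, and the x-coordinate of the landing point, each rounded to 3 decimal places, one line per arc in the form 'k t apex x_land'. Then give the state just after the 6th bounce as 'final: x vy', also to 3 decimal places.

1 4.863 31.713 33.261
2 2.339 6.710 49.262
3 1.076 1.420 56.623
4 0.495 0.300 60.008
5 0.228 0.064 61.566
6 0.105 0.013 62.282
final: 62.282 0.236

Arc 1: start y=5.310, vy=22.760 → t=4.863, apex=31.713, x_land=33.261, impact vy=-24.944
  bounce: vy ← 0.46·24.944 = 11.474
Arc 2: start y=0.000, vy=11.474 → t=2.339, apex=6.710, x_land=49.262, impact vy=-11.474
  bounce: vy ← 0.46·11.474 = 5.278
Arc 3: start y=0.000, vy=5.278 → t=1.076, apex=1.420, x_land=56.623, impact vy=-5.278
  bounce: vy ← 0.46·5.278 = 2.428
Arc 4: start y=0.000, vy=2.428 → t=0.495, apex=0.300, x_land=60.008, impact vy=-2.428
  bounce: vy ← 0.46·2.428 = 1.117
Arc 5: start y=0.000, vy=1.117 → t=0.228, apex=0.064, x_land=61.566, impact vy=-1.117
  bounce: vy ← 0.46·1.117 = 0.514
Arc 6: start y=0.000, vy=0.514 → t=0.105, apex=0.013, x_land=62.282, impact vy=-0.514
  bounce: vy ← 0.46·0.514 = 0.236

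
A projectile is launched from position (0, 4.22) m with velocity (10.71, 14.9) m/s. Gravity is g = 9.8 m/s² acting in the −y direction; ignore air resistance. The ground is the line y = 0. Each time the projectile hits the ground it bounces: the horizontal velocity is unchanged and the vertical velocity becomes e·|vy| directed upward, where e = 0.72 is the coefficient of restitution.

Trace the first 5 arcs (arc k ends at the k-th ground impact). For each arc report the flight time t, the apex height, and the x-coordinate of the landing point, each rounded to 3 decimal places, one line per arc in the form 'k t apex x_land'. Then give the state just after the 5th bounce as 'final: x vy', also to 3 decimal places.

Arc 1: start y=4.220, vy=14.900 → t=3.302, apex=15.547, x_land=35.361, impact vy=-17.456
  bounce: vy ← 0.72·17.456 = 12.569
Arc 2: start y=0.000, vy=12.569 → t=2.565, apex=8.060, x_land=62.832, impact vy=-12.569
  bounce: vy ← 0.72·12.569 = 9.049
Arc 3: start y=0.000, vy=9.049 → t=1.847, apex=4.178, x_land=82.611, impact vy=-9.049
  bounce: vy ← 0.72·9.049 = 6.516
Arc 4: start y=0.000, vy=6.516 → t=1.330, apex=2.166, x_land=96.852, impact vy=-6.516
  bounce: vy ← 0.72·6.516 = 4.691
Arc 5: start y=0.000, vy=4.691 → t=0.957, apex=1.123, x_land=107.106, impact vy=-4.691
  bounce: vy ← 0.72·4.691 = 3.378

1 3.302 15.547 35.361
2 2.565 8.060 62.832
3 1.847 4.178 82.611
4 1.330 2.166 96.852
5 0.957 1.123 107.106
final: 107.106 3.378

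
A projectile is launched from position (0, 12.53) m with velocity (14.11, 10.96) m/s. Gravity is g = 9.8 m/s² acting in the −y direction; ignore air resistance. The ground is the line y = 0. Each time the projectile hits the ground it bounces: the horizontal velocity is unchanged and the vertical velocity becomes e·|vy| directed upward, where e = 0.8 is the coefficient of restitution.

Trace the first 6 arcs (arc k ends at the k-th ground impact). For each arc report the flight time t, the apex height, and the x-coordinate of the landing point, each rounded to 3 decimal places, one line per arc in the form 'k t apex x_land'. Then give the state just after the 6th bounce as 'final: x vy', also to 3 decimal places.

1 3.070 18.659 43.314
2 3.122 11.942 87.369
3 2.498 7.643 122.612
4 1.998 4.891 150.807
5 1.599 3.130 173.363
6 1.279 2.003 191.407
final: 191.407 5.013

Arc 1: start y=12.530, vy=10.960 → t=3.070, apex=18.659, x_land=43.314, impact vy=-19.124
  bounce: vy ← 0.8·19.124 = 15.299
Arc 2: start y=0.000, vy=15.299 → t=3.122, apex=11.942, x_land=87.369, impact vy=-15.299
  bounce: vy ← 0.8·15.299 = 12.239
Arc 3: start y=0.000, vy=12.239 → t=2.498, apex=7.643, x_land=122.612, impact vy=-12.239
  bounce: vy ← 0.8·12.239 = 9.791
Arc 4: start y=0.000, vy=9.791 → t=1.998, apex=4.891, x_land=150.807, impact vy=-9.791
  bounce: vy ← 0.8·9.791 = 7.833
Arc 5: start y=0.000, vy=7.833 → t=1.599, apex=3.130, x_land=173.363, impact vy=-7.833
  bounce: vy ← 0.8·7.833 = 6.266
Arc 6: start y=0.000, vy=6.266 → t=1.279, apex=2.003, x_land=191.407, impact vy=-6.266
  bounce: vy ← 0.8·6.266 = 5.013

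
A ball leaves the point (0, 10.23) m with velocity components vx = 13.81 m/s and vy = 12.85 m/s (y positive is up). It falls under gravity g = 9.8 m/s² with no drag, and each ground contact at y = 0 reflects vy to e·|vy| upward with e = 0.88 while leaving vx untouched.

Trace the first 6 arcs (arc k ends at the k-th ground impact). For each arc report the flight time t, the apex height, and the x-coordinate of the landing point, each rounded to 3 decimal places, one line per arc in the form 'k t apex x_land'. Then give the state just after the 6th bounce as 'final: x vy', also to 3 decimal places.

Arc 1: start y=10.230, vy=12.850 → t=3.262, apex=18.655, x_land=45.054, impact vy=-19.121
  bounce: vy ← 0.88·19.121 = 16.827
Arc 2: start y=0.000, vy=16.827 → t=3.434, apex=14.446, x_land=92.478, impact vy=-16.827
  bounce: vy ← 0.88·16.827 = 14.808
Arc 3: start y=0.000, vy=14.808 → t=3.022, apex=11.187, x_land=134.211, impact vy=-14.808
  bounce: vy ← 0.88·14.808 = 13.031
Arc 4: start y=0.000, vy=13.031 → t=2.659, apex=8.663, x_land=170.937, impact vy=-13.031
  bounce: vy ← 0.88·13.031 = 11.467
Arc 5: start y=0.000, vy=11.467 → t=2.340, apex=6.709, x_land=203.255, impact vy=-11.467
  bounce: vy ← 0.88·11.467 = 10.091
Arc 6: start y=0.000, vy=10.091 → t=2.059, apex=5.195, x_land=231.695, impact vy=-10.091
  bounce: vy ← 0.88·10.091 = 8.880

1 3.262 18.655 45.054
2 3.434 14.446 92.478
3 3.022 11.187 134.211
4 2.659 8.663 170.937
5 2.340 6.709 203.255
6 2.059 5.195 231.695
final: 231.695 8.880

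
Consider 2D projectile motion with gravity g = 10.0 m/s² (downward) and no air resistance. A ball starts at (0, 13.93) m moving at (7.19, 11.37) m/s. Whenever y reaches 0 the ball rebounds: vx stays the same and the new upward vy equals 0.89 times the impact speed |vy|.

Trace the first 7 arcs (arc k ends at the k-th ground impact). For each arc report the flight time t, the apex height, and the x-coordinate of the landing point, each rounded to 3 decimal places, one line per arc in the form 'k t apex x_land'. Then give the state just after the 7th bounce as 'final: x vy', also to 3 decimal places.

1 3.157 20.394 22.696
2 3.595 16.154 48.543
3 3.199 12.796 71.547
4 2.848 10.135 92.021
5 2.534 8.028 110.242
6 2.256 6.359 126.459
7 2.007 5.037 140.893
final: 140.893 8.933

Arc 1: start y=13.930, vy=11.370 → t=3.157, apex=20.394, x_land=22.696, impact vy=-20.196
  bounce: vy ← 0.89·20.196 = 17.974
Arc 2: start y=0.000, vy=17.974 → t=3.595, apex=16.154, x_land=48.543, impact vy=-17.974
  bounce: vy ← 0.89·17.974 = 15.997
Arc 3: start y=0.000, vy=15.997 → t=3.199, apex=12.796, x_land=71.547, impact vy=-15.997
  bounce: vy ← 0.89·15.997 = 14.238
Arc 4: start y=0.000, vy=14.238 → t=2.848, apex=10.135, x_land=92.021, impact vy=-14.238
  bounce: vy ← 0.89·14.238 = 12.671
Arc 5: start y=0.000, vy=12.671 → t=2.534, apex=8.028, x_land=110.242, impact vy=-12.671
  bounce: vy ← 0.89·12.671 = 11.278
Arc 6: start y=0.000, vy=11.278 → t=2.256, apex=6.359, x_land=126.459, impact vy=-11.278
  bounce: vy ← 0.89·11.278 = 10.037
Arc 7: start y=0.000, vy=10.037 → t=2.007, apex=5.037, x_land=140.893, impact vy=-10.037
  bounce: vy ← 0.89·10.037 = 8.933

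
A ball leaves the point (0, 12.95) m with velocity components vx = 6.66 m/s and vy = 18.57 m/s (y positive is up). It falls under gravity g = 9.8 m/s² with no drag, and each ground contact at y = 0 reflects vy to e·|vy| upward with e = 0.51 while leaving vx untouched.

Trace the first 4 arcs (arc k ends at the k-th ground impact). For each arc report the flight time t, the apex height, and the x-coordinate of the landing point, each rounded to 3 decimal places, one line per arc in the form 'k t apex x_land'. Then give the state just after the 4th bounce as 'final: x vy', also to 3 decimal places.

1 4.392 30.544 29.248
2 2.547 7.945 46.209
3 1.299 2.066 54.858
4 0.662 0.537 59.270
final: 59.270 1.655

Arc 1: start y=12.950, vy=18.570 → t=4.392, apex=30.544, x_land=29.248, impact vy=-24.468
  bounce: vy ← 0.51·24.468 = 12.478
Arc 2: start y=0.000, vy=12.478 → t=2.547, apex=7.945, x_land=46.209, impact vy=-12.478
  bounce: vy ← 0.51·12.478 = 6.364
Arc 3: start y=0.000, vy=6.364 → t=1.299, apex=2.066, x_land=54.858, impact vy=-6.364
  bounce: vy ← 0.51·6.364 = 3.246
Arc 4: start y=0.000, vy=3.246 → t=0.662, apex=0.537, x_land=59.270, impact vy=-3.246
  bounce: vy ← 0.51·3.246 = 1.655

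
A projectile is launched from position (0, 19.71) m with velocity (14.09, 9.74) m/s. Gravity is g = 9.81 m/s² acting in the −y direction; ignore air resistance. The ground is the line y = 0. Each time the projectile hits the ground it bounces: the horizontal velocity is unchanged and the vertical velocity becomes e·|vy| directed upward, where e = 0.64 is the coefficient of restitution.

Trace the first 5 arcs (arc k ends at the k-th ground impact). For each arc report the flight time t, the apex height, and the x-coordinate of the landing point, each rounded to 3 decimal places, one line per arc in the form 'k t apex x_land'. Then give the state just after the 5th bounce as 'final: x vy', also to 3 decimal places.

1 3.230 24.545 45.509
2 2.863 10.054 85.853
3 1.833 4.118 111.674
4 1.173 1.687 128.199
5 0.751 0.691 138.775
final: 138.775 2.356

Arc 1: start y=19.710, vy=9.740 → t=3.230, apex=24.545, x_land=45.509, impact vy=-21.945
  bounce: vy ← 0.64·21.945 = 14.045
Arc 2: start y=0.000, vy=14.045 → t=2.863, apex=10.054, x_land=85.853, impact vy=-14.045
  bounce: vy ← 0.64·14.045 = 8.989
Arc 3: start y=0.000, vy=8.989 → t=1.833, apex=4.118, x_land=111.674, impact vy=-8.989
  bounce: vy ← 0.64·8.989 = 5.753
Arc 4: start y=0.000, vy=5.753 → t=1.173, apex=1.687, x_land=128.199, impact vy=-5.753
  bounce: vy ← 0.64·5.753 = 3.682
Arc 5: start y=0.000, vy=3.682 → t=0.751, apex=0.691, x_land=138.775, impact vy=-3.682
  bounce: vy ← 0.64·3.682 = 2.356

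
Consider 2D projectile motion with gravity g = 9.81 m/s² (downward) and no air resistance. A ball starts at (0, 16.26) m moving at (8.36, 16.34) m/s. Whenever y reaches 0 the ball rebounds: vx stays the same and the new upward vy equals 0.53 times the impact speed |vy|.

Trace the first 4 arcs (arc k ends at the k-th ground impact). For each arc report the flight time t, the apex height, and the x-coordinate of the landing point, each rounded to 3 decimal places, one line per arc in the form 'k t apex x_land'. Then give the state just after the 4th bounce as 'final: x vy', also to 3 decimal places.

Arc 1: start y=16.260, vy=16.340 → t=4.133, apex=29.868, x_land=34.554, impact vy=-24.208
  bounce: vy ← 0.53·24.208 = 12.830
Arc 2: start y=0.000, vy=12.830 → t=2.616, apex=8.390, x_land=56.422, impact vy=-12.830
  bounce: vy ← 0.53·12.830 = 6.800
Arc 3: start y=0.000, vy=6.800 → t=1.386, apex=2.357, x_land=68.012, impact vy=-6.800
  bounce: vy ← 0.53·6.800 = 3.604
Arc 4: start y=0.000, vy=3.604 → t=0.735, apex=0.662, x_land=74.154, impact vy=-3.604
  bounce: vy ← 0.53·3.604 = 1.910

1 4.133 29.868 34.554
2 2.616 8.390 56.422
3 1.386 2.357 68.012
4 0.735 0.662 74.154
final: 74.154 1.910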